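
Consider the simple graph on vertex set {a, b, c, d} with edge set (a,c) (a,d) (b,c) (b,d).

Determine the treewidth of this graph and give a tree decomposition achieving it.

Each bag holds 3 vertices, so the decomposition has width 2, which upper-bounds the treewidth. For the lower bound, G contains the cycle b–d–a–c–b, so G is not a forest; only forests have treewidth ≤ 1, hence tw(G) ≥ 2. Therefore the treewidth is 2.

Treewidth 2.
Bags: B1 = {a, b, d}  B2 = {a, b, c}
Tree: B1–B2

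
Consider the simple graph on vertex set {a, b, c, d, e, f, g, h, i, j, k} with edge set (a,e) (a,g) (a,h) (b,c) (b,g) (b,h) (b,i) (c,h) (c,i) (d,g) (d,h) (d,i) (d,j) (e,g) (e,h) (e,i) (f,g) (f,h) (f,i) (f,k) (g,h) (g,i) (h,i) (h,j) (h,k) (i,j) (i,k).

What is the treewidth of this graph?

3

A width-3 tree decomposition is:
Bags: B1 = {d, h, i, j}  B2 = {d, g, h, i}  B3 = {f, g, h, i}  B4 = {e, g, h, i}  B5 = {b, g, h, i}  B6 = {f, h, i, k}  B7 = {b, c, h, i}  B8 = {a, e, g, h}
Tree: B1–B2, B2–B3, B2–B4, B3–B5, B3–B6, B5–B7, B4–B8
Each bag holds 4 vertices, so the decomposition has width 3, which upper-bounds the treewidth. On the other hand G contains the 4-clique {a, e, g, h}. A clique must lie in a single bag of any decomposition, so no decomposition can have width below 3. Hence tw(G) = 3 exactly.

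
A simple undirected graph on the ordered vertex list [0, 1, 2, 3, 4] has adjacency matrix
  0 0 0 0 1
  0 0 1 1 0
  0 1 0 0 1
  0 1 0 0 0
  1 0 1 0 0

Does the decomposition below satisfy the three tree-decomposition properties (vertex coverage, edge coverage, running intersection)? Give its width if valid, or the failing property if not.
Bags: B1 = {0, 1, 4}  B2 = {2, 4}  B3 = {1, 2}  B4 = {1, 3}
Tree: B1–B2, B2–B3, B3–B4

No — bags containing vertex 1 are not connected in the tree.

A tree decomposition must satisfy three properties: every vertex lies in some bag; for every edge, both endpoints lie together in some bag; and for every vertex, the bags containing it form a connected subtree. Here bags containing vertex 1 are not connected in the tree, so the decomposition is invalid.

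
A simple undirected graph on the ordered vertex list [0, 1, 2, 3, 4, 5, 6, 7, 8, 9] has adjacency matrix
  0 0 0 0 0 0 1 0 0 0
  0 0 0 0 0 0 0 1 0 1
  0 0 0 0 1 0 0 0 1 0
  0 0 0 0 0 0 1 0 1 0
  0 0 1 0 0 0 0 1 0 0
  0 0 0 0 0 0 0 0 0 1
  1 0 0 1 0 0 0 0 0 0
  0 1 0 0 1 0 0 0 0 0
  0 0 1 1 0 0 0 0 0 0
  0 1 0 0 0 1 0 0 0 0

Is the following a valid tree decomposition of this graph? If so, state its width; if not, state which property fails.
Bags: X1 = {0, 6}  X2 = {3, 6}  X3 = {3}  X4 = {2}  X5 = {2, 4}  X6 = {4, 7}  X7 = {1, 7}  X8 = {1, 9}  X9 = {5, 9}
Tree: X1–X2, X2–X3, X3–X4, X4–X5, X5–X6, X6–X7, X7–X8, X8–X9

No — vertex 8 appears in no bag.

A tree decomposition must satisfy three properties: every vertex lies in some bag; for every edge, both endpoints lie together in some bag; and for every vertex, the bags containing it form a connected subtree. Here vertex 8 appears in no bag, so the decomposition is invalid.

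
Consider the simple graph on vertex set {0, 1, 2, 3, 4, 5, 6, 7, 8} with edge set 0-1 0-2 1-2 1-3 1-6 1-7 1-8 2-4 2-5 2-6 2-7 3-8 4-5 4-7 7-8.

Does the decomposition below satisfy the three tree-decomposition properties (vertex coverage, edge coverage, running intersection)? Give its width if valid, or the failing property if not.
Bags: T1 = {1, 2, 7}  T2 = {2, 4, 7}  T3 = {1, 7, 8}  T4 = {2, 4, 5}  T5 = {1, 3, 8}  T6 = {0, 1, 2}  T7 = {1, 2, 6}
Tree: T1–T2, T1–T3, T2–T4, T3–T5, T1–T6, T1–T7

Yes; width 2.

Every vertex of G appears in some bag (union = {0, 1, 2, 3, 4, 5, 6, 7, 8}); every edge is covered by a bag; and for each vertex v the set of bags containing v is connected in the bag tree. The decomposition is therefore valid. The largest bag has 3 vertices, so the width is 2.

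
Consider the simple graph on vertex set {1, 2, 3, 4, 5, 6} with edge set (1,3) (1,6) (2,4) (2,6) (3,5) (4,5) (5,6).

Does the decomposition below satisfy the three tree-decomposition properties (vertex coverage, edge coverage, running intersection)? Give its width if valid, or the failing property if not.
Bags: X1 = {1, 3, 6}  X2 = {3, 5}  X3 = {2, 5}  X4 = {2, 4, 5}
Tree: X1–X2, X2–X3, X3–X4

A tree decomposition must satisfy three properties: every vertex lies in some bag; for every edge, both endpoints lie together in some bag; and for every vertex, the bags containing it form a connected subtree. Here edge (6,5) lies in no bag, so the decomposition is invalid.

No — edge (6,5) lies in no bag.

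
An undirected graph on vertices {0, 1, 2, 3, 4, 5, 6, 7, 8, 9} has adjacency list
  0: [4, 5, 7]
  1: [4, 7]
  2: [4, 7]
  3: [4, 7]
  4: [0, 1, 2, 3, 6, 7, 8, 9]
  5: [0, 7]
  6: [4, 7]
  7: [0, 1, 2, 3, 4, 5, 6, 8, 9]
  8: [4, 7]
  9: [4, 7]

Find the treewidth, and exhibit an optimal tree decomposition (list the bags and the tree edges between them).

The largest bag has 3 vertices, giving width 2; this decomposition certifies tw(G) ≤ 2. Conversely, {0, 4, 7} is a clique of size 3, and the vertices of any clique must share a bag in every tree decomposition; so some bag has ≥ 3 vertices and tw(G) ≥ 2. Hence tw(G) = 2 exactly.

Treewidth 2.
One optimal decomposition is:
Bags: B1 = {4, 6, 7}  B2 = {4, 7, 9}  B3 = {3, 4, 7}  B4 = {2, 4, 7}  B5 = {4, 7, 8}  B6 = {0, 4, 7}  B7 = {1, 4, 7}  B8 = {0, 5, 7}
Tree: B1–B2, B2–B3, B2–B4, B2–B5, B3–B6, B4–B7, B6–B8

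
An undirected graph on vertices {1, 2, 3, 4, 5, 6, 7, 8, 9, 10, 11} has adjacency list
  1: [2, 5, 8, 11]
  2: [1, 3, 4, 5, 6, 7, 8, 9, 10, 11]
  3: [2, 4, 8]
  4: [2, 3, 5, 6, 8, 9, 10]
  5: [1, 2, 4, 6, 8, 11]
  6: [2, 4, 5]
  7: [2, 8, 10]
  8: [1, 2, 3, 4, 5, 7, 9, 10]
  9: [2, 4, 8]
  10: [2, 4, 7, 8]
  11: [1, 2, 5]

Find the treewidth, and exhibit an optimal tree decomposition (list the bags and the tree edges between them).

Each bag holds 4 vertices, so the decomposition has width 3, which upper-bounds the treewidth. For the lower bound, the 4 vertices {1, 2, 5, 8} are pairwise adjacent, and any tree decomposition puts a clique entirely inside one bag — forcing width ≥ 3. Combining the bounds, tw(G) = 3.

Treewidth 3.
One such decomposition:
Bags: B1 = {2, 4, 5, 8}  B2 = {2, 4, 8, 10}  B3 = {2, 7, 8, 10}  B4 = {1, 2, 5, 8}  B5 = {2, 4, 8, 9}  B6 = {1, 2, 5, 11}  B7 = {2, 4, 5, 6}  B8 = {2, 3, 4, 8}
Tree: B1–B2, B2–B3, B1–B4, B1–B5, B4–B6, B1–B7, B1–B8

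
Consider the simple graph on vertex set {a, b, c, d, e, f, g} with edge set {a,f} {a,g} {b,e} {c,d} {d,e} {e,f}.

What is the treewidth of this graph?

A width-1 tree decomposition is:
Bags: B1 = {d, e}  B2 = {e, f}  B3 = {a, f}  B4 = {a, g}  B5 = {b, e}  B6 = {c, d}
Tree: B1–B2, B2–B3, B3–B4, B2–B5, B1–B6
Every bag has size at most 2, so the width is 2 − 1 = 1 and tw(G) ≤ 1. G has an edge, so its treewidth is at least 1. Therefore the treewidth is 1.

1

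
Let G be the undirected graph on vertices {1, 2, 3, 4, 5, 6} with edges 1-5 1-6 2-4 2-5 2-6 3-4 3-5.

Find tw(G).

A width-2 tree decomposition is:
Bags: B1 = {1, 2, 6}  B2 = {1, 2, 5}  B3 = {2, 4, 5}  B4 = {3, 4, 5}
Tree: B1–B2, B2–B3, B3–B4
Each bag holds 3 vertices, so the decomposition has width 2, which upper-bounds the treewidth. For the lower bound, G contains the cycle 6–1–5–2–6, so G is not a forest; only forests have treewidth ≤ 1, hence tw(G) ≥ 2. Combining the bounds, tw(G) = 2.

2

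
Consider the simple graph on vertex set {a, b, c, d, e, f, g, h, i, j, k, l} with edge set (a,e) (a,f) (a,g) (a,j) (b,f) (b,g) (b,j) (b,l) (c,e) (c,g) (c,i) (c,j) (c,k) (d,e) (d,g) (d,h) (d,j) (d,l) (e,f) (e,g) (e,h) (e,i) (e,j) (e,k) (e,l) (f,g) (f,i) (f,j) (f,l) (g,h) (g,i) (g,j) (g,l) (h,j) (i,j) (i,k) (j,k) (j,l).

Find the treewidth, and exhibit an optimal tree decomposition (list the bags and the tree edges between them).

Treewidth 4.
One such decomposition:
Bags: B1 = {e, f, g, j, l}  B2 = {d, e, g, j, l}  B3 = {e, f, g, i, j}  B4 = {c, e, g, i, j}  B5 = {b, f, g, j, l}  B6 = {c, e, i, j, k}  B7 = {d, e, g, h, j}  B8 = {a, e, f, g, j}
Tree: B1–B2, B1–B3, B3–B4, B1–B5, B4–B6, B2–B7, B1–B8

The largest bag has 5 vertices, giving width 4; this decomposition certifies tw(G) ≤ 4. Conversely, {d, e, g, h, j} is a clique of size 5, and the vertices of any clique must share a bag in every tree decomposition; so some bag has ≥ 5 vertices and tw(G) ≥ 4. Hence tw(G) = 4 exactly.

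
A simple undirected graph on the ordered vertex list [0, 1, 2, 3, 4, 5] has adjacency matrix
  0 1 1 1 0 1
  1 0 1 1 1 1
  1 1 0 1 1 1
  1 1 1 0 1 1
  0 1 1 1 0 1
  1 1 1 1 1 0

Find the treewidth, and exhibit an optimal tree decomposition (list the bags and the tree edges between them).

Each bag holds 5 vertices, so the decomposition has width 4, which upper-bounds the treewidth. For the lower bound, the 5 vertices {0, 1, 2, 3, 5} are pairwise adjacent, and any tree decomposition puts a clique entirely inside one bag — forcing width ≥ 4. The upper and lower bounds meet at 4, so that is the treewidth.

Treewidth 4.
Bags: B1 = {1, 2, 3, 4, 5}  B2 = {0, 1, 2, 3, 5}
Tree: B1–B2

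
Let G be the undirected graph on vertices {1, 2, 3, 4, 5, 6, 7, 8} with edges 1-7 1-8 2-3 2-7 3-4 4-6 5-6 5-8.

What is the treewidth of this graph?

A width-2 tree decomposition is:
Bags: B1 = {3, 4, 6}  B2 = {2, 3, 6}  B3 = {2, 6, 7}  B4 = {1, 6, 7}  B5 = {1, 6, 8}  B6 = {5, 6, 8}
Tree: B1–B2, B2–B3, B3–B4, B4–B5, B5–B6
Each bag holds 3 vertices, so the decomposition has width 2, which upper-bounds the treewidth. Since 6–4–3–2–7–1–8–5–6 is a cycle in G, G is not acyclic. Forests are exactly the graphs of treewidth ≤ 1, so tw(G) ≥ 2. Therefore the treewidth is 2.

2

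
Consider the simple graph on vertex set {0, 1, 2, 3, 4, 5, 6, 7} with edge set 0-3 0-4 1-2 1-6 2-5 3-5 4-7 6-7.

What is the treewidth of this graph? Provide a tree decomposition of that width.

The largest bag has 3 vertices, giving width 2; this decomposition certifies tw(G) ≤ 2. Since 2–5–3–0–4–7–6–1–2 is a cycle in G, G is not acyclic. Forests are exactly the graphs of treewidth ≤ 1, so tw(G) ≥ 2. Combining the bounds, tw(G) = 2.

Treewidth 2.
One optimal decomposition is:
Bags: B1 = {2, 3, 5}  B2 = {0, 2, 3}  B3 = {0, 2, 4}  B4 = {2, 4, 7}  B5 = {2, 6, 7}  B6 = {1, 2, 6}
Tree: B1–B2, B2–B3, B3–B4, B4–B5, B5–B6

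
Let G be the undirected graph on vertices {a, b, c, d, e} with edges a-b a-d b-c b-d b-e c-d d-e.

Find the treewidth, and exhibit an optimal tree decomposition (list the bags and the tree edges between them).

The largest bag has 3 vertices, giving width 2; this decomposition certifies tw(G) ≤ 2. On the other hand G contains the 3-clique {b, d, e}. A clique must lie in a single bag of any decomposition, so no decomposition can have width below 2. Hence tw(G) = 2 exactly.

Treewidth 2.
One optimal decomposition is:
Bags: B1 = {b, c, d}  B2 = {a, b, d}  B3 = {b, d, e}
Tree: B1–B2, B2–B3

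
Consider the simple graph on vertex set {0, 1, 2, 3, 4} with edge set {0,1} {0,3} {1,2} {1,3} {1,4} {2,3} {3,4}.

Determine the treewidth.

2

A width-2 tree decomposition is:
Bags: B1 = {1, 3, 4}  B2 = {1, 2, 3}  B3 = {0, 1, 3}
Tree: B1–B2, B2–B3
Every bag has size at most 3, so the width is 3 − 1 = 2 and tw(G) ≤ 2. Conversely, {0, 1, 3} is a clique of size 3, and the vertices of any clique must share a bag in every tree decomposition; so some bag has ≥ 3 vertices and tw(G) ≥ 2. Combining the bounds, tw(G) = 2.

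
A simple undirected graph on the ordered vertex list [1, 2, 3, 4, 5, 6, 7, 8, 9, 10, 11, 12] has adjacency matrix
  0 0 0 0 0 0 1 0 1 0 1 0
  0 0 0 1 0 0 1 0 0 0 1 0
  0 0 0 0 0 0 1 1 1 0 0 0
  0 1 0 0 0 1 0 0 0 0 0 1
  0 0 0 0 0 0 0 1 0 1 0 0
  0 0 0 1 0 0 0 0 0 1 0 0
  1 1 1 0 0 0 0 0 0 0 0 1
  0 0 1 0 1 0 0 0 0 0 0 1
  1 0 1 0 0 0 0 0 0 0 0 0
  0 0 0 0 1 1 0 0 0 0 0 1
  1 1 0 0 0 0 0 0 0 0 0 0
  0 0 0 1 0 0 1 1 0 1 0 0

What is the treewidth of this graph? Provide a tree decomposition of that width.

Treewidth 3.
Bags: B1 = {1, 3, 9, 11}  B2 = {1, 3, 7, 11}  B3 = {2, 3, 7, 11}  B4 = {2, 3, 7, 8}  B5 = {2, 7, 8, 12}  B6 = {2, 4, 8, 12}  B7 = {4, 5, 8, 12}  B8 = {4, 5, 10, 12}  B9 = {4, 5, 6, 10}
Tree: B1–B2, B2–B3, B3–B4, B4–B5, B5–B6, B6–B7, B7–B8, B8–B9

Every bag has size at most 4, so the width is 4 − 1 = 3 and tw(G) ≤ 3. For the lower bound: the 4 vertex sets {1,9,11}, {3}, {7}, {2,4,8,12} are disjoint, each induces a connected subgraph, and every pair is joined by at least one edge of G. Contracting each set to a single vertex therefore yields K_{4} as a minor, and since treewidth is minor-monotone, tw(G) ≥ tw(K_{4}) = 3. Combining the bounds, tw(G) = 3.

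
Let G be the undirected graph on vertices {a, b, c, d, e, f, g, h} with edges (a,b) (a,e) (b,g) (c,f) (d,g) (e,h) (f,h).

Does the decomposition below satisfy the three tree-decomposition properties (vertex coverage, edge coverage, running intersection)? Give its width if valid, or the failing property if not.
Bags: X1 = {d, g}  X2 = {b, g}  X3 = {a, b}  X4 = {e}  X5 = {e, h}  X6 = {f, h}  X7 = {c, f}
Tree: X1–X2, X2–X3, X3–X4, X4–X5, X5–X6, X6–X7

A tree decomposition must satisfy three properties: every vertex lies in some bag; for every edge, both endpoints lie together in some bag; and for every vertex, the bags containing it form a connected subtree. Here edge (a,e) lies in no bag, so the decomposition is invalid.

No — edge (a,e) lies in no bag.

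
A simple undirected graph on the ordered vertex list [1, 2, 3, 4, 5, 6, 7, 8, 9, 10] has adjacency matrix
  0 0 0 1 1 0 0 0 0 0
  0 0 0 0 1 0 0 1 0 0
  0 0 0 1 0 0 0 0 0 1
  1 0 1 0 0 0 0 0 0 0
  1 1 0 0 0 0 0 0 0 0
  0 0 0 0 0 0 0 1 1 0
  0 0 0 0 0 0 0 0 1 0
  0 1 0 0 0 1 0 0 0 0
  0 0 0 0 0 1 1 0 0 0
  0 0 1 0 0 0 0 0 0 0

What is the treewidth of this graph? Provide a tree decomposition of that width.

Every bag has size at most 2, so the width is 2 − 1 = 1 and tw(G) ≤ 1. Any graph with an edge has treewidth ≥ 1, and G has the edge 10–3. Therefore the treewidth is 1.

Treewidth 1.
Bags: B1 = {3, 10}  B2 = {3, 4}  B3 = {1, 4}  B4 = {1, 5}  B5 = {2, 5}  B6 = {2, 8}  B7 = {6, 8}  B8 = {6, 9}  B9 = {7, 9}
Tree: B1–B2, B2–B3, B3–B4, B4–B5, B5–B6, B6–B7, B7–B8, B8–B9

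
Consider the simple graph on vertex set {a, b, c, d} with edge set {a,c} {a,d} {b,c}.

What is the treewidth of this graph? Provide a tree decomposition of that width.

Every bag has size at most 2, so the width is 2 − 1 = 1 and tw(G) ≤ 1. Any graph with an edge has treewidth ≥ 1, and G has the edge d–a. The upper and lower bounds meet at 1, so that is the treewidth.

Treewidth 1.
One optimal decomposition is:
Bags: B1 = {a, d}  B2 = {a, c}  B3 = {b, c}
Tree: B1–B2, B2–B3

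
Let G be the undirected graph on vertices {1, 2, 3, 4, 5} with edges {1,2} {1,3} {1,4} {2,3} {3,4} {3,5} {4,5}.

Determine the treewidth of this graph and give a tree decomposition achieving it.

Treewidth 2.
Bags: B1 = {1, 3, 4}  B2 = {3, 4, 5}  B3 = {1, 2, 3}
Tree: B1–B2, B1–B3

The largest bag has 3 vertices, giving width 2; this decomposition certifies tw(G) ≤ 2. Conversely, {1, 2, 3} is a clique of size 3, and the vertices of any clique must share a bag in every tree decomposition; so some bag has ≥ 3 vertices and tw(G) ≥ 2. Combining the bounds, tw(G) = 2.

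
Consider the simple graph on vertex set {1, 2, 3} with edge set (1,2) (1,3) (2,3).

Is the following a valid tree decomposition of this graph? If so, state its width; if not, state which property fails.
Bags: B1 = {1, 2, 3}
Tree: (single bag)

Yes; width 2.

Vertex coverage: the bags together contain {1, 2, 3}, the full vertex set. Edge coverage: each edge of G has both endpoints in at least one bag. Running intersection: for every vertex, the bags containing it form a connected subtree. All three properties hold, so this is a valid tree decomposition of width max|bag| − 1 = 2, and hence tw(G) ≤ 2.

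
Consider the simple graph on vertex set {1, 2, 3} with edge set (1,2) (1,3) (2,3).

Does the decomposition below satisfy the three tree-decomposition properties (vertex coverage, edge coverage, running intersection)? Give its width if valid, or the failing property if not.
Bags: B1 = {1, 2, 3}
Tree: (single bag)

Yes; width 2.

Every vertex of G appears in some bag (union = {1, 2, 3}); every edge is covered by a bag; and for each vertex v the set of bags containing v is connected in the bag tree. The decomposition is therefore valid. The largest bag has 3 vertices, so the width is 2.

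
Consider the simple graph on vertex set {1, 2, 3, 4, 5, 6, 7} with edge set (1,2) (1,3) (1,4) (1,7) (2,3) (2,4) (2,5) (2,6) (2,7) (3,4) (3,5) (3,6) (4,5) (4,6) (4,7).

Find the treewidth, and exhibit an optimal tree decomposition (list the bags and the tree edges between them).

Treewidth 3.
One such decomposition:
Bags: B1 = {2, 3, 4, 6}  B2 = {2, 3, 4, 5}  B3 = {1, 2, 3, 4}  B4 = {1, 2, 4, 7}
Tree: B1–B2, B1–B3, B3–B4

The largest bag has 4 vertices, giving width 3; this decomposition certifies tw(G) ≤ 3. Conversely, {1, 2, 3, 4} is a clique of size 4, and the vertices of any clique must share a bag in every tree decomposition; so some bag has ≥ 4 vertices and tw(G) ≥ 3. Therefore the treewidth is 3.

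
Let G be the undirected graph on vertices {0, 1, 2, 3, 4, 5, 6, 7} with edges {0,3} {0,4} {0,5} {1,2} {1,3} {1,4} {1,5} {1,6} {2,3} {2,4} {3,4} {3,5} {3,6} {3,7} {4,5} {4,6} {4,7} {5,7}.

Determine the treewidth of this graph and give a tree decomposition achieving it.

Each bag holds 4 vertices, so the decomposition has width 3, which upper-bounds the treewidth. For the lower bound, the 4 vertices {0, 3, 4, 5} are pairwise adjacent, and any tree decomposition puts a clique entirely inside one bag — forcing width ≥ 3. Therefore the treewidth is 3.

Treewidth 3.
One optimal decomposition is:
Bags: B1 = {3, 4, 5, 7}  B2 = {1, 3, 4, 5}  B3 = {1, 3, 4, 6}  B4 = {0, 3, 4, 5}  B5 = {1, 2, 3, 4}
Tree: B1–B2, B2–B3, B1–B4, B3–B5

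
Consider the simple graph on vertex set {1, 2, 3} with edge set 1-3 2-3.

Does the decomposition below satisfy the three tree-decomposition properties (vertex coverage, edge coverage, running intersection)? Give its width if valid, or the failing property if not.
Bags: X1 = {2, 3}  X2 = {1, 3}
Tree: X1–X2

Yes; width 1.

Checking the three conditions: (i) the bags cover all of {1, 2, 3}; (ii) for each edge, some bag contains both endpoints; (iii) the bags containing any fixed vertex form a subtree. All hold, so the decomposition is valid with width 2 − 1 = 1.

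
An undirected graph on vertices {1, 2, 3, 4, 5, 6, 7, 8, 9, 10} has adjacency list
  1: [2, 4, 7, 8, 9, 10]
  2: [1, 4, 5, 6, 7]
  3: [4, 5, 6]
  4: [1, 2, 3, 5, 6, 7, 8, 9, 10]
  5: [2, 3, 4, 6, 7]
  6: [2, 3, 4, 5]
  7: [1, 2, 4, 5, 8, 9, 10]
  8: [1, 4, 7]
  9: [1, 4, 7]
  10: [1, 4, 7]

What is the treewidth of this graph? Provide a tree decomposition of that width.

Each bag holds 4 vertices, so the decomposition has width 3, which upper-bounds the treewidth. On the other hand G contains the 4-clique {3, 4, 5, 6}. A clique must lie in a single bag of any decomposition, so no decomposition can have width below 3. The upper and lower bounds meet at 3, so that is the treewidth.

Treewidth 3.
One optimal decomposition is:
Bags: B1 = {3, 4, 5, 6}  B2 = {2, 4, 5, 6}  B3 = {2, 4, 5, 7}  B4 = {1, 2, 4, 7}  B5 = {1, 4, 7, 8}  B6 = {1, 4, 7, 9}  B7 = {1, 4, 7, 10}
Tree: B1–B2, B2–B3, B3–B4, B4–B5, B5–B6, B5–B7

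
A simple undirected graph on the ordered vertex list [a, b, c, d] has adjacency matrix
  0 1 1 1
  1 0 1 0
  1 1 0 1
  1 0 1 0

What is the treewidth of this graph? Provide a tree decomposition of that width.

The largest bag has 3 vertices, giving width 2; this decomposition certifies tw(G) ≤ 2. For the lower bound, the 3 vertices {a, c, d} are pairwise adjacent, and any tree decomposition puts a clique entirely inside one bag — forcing width ≥ 2. The upper and lower bounds meet at 2, so that is the treewidth.

Treewidth 2.
One optimal decomposition is:
Bags: B1 = {a, c, d}  B2 = {a, b, c}
Tree: B1–B2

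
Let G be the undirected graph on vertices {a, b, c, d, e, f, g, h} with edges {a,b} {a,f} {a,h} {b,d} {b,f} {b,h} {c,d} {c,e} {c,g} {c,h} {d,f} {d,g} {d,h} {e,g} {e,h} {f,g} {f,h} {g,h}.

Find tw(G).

3

A width-3 tree decomposition is:
Bags: B1 = {d, f, g, h}  B2 = {c, d, g, h}  B3 = {b, d, f, h}  B4 = {a, b, f, h}  B5 = {c, e, g, h}
Tree: B1–B2, B1–B3, B3–B4, B2–B5
The largest bag has 4 vertices, giving width 3; this decomposition certifies tw(G) ≤ 3. On the other hand G contains the 4-clique {c, d, g, h}. A clique must lie in a single bag of any decomposition, so no decomposition can have width below 3. Combining the bounds, tw(G) = 3.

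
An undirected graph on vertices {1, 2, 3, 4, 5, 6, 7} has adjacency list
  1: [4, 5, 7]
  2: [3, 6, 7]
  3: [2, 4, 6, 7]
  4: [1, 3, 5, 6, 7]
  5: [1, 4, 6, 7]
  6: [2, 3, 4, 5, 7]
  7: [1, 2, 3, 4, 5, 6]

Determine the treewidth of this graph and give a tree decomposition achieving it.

The largest bag has 4 vertices, giving width 3; this decomposition certifies tw(G) ≤ 3. Conversely, {2, 3, 6, 7} is a clique of size 4, and the vertices of any clique must share a bag in every tree decomposition; so some bag has ≥ 4 vertices and tw(G) ≥ 3. Combining the bounds, tw(G) = 3.

Treewidth 3.
One such decomposition:
Bags: B1 = {2, 3, 6, 7}  B2 = {3, 4, 6, 7}  B3 = {4, 5, 6, 7}  B4 = {1, 4, 5, 7}
Tree: B1–B2, B2–B3, B3–B4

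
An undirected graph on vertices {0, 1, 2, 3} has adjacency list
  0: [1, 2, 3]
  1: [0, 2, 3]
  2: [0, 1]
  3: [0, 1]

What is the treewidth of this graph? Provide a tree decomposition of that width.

Treewidth 2.
One optimal decomposition is:
Bags: B1 = {0, 1, 3}  B2 = {0, 1, 2}
Tree: B1–B2

Every bag has size at most 3, so the width is 3 − 1 = 2 and tw(G) ≤ 2. On the other hand G contains the 3-clique {0, 1, 2}. A clique must lie in a single bag of any decomposition, so no decomposition can have width below 2. Hence tw(G) = 2 exactly.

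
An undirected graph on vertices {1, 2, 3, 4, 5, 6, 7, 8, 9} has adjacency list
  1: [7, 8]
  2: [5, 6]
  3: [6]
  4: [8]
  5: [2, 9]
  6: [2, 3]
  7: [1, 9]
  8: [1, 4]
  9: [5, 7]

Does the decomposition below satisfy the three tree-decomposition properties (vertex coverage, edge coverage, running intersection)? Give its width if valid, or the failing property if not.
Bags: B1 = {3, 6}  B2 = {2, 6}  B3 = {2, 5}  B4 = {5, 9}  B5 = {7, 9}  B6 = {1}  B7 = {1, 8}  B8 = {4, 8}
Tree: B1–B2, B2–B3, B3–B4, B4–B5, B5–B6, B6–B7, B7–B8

No — edge (7,1) lies in no bag.

A tree decomposition must satisfy three properties: every vertex lies in some bag; for every edge, both endpoints lie together in some bag; and for every vertex, the bags containing it form a connected subtree. Here edge (7,1) lies in no bag, so the decomposition is invalid.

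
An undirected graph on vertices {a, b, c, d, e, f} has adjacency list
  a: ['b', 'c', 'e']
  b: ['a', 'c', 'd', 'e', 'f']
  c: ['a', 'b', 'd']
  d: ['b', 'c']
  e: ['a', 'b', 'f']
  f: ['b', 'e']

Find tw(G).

A width-2 tree decomposition is:
Bags: B1 = {a, b, c}  B2 = {a, b, e}  B3 = {b, c, d}  B4 = {b, e, f}
Tree: B1–B2, B1–B3, B2–B4
Each bag holds 3 vertices, so the decomposition has width 2, which upper-bounds the treewidth. Conversely, {b, e, f} is a clique of size 3, and the vertices of any clique must share a bag in every tree decomposition; so some bag has ≥ 3 vertices and tw(G) ≥ 2. Combining the bounds, tw(G) = 2.

2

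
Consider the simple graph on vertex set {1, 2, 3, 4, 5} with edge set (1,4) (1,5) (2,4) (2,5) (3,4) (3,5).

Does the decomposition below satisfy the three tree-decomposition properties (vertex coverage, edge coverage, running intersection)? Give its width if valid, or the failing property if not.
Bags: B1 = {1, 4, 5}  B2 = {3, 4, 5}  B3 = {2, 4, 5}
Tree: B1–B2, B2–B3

Every vertex of G appears in some bag (union = {1, 2, 3, 4, 5}); every edge is covered by a bag; and for each vertex v the set of bags containing v is connected in the bag tree. The decomposition is therefore valid. The largest bag has 3 vertices, so the width is 2.

Yes; width 2.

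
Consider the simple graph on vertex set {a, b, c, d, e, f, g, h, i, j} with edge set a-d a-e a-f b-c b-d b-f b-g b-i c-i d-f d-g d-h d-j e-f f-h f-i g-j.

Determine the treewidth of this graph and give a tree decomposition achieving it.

Each bag holds 3 vertices, so the decomposition has width 2, which upper-bounds the treewidth. Conversely, {d, g, j} is a clique of size 3, and the vertices of any clique must share a bag in every tree decomposition; so some bag has ≥ 3 vertices and tw(G) ≥ 2. Therefore the treewidth is 2.

Treewidth 2.
Bags: B1 = {b, d, g}  B2 = {b, d, f}  B3 = {b, f, i}  B4 = {d, f, h}  B5 = {a, d, f}  B6 = {b, c, i}  B7 = {d, g, j}  B8 = {a, e, f}
Tree: B1–B2, B2–B3, B2–B4, B4–B5, B3–B6, B1–B7, B5–B8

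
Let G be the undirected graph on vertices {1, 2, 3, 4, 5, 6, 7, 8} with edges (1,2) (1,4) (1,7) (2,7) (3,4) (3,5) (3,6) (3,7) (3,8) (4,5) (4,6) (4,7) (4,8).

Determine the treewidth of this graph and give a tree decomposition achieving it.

Every bag has size at most 3, so the width is 3 − 1 = 2 and tw(G) ≤ 2. On the other hand G contains the 3-clique {1, 2, 7}. A clique must lie in a single bag of any decomposition, so no decomposition can have width below 2. The upper and lower bounds meet at 2, so that is the treewidth.

Treewidth 2.
Bags: B1 = {3, 4, 8}  B2 = {3, 4, 7}  B3 = {3, 4, 6}  B4 = {1, 4, 7}  B5 = {1, 2, 7}  B6 = {3, 4, 5}
Tree: B1–B2, B2–B3, B2–B4, B4–B5, B2–B6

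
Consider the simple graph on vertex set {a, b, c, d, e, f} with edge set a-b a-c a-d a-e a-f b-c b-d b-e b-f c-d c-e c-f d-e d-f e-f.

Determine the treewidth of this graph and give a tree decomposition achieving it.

Treewidth 5.
One optimal decomposition is:
Bags: B1 = {a, b, c, d, e, f}
Tree: (single bag)

With just one bag of size 6, the width is 6 − 1 = 5, so tw(G) ≤ 5. For the lower bound, the 6 vertices {a, b, c, d, e, f} are pairwise adjacent, and any tree decomposition puts a clique entirely inside one bag — forcing width ≥ 5. Hence tw(G) = 5 exactly.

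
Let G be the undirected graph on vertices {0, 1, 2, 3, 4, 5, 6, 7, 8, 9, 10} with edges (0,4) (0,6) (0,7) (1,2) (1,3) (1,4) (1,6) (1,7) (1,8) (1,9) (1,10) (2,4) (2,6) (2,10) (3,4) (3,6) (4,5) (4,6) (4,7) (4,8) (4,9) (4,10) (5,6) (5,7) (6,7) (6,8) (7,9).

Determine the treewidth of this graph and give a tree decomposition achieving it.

The largest bag has 4 vertices, giving width 3; this decomposition certifies tw(G) ≤ 3. On the other hand G contains the 4-clique {0, 4, 6, 7}. A clique must lie in a single bag of any decomposition, so no decomposition can have width below 3. Therefore the treewidth is 3.

Treewidth 3.
One such decomposition:
Bags: B1 = {4, 5, 6, 7}  B2 = {0, 4, 6, 7}  B3 = {1, 4, 6, 7}  B4 = {1, 3, 4, 6}  B5 = {1, 4, 7, 9}  B6 = {1, 2, 4, 6}  B7 = {1, 2, 4, 10}  B8 = {1, 4, 6, 8}
Tree: B1–B2, B2–B3, B3–B4, B3–B5, B3–B6, B6–B7, B6–B8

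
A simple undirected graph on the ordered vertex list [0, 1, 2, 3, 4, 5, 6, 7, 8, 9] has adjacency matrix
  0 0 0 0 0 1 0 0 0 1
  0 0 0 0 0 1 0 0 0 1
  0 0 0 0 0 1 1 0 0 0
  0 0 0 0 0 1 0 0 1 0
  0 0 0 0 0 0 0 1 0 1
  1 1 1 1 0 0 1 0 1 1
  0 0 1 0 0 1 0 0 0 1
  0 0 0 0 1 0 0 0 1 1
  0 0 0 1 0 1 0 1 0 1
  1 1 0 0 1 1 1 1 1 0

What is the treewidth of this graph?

A width-2 tree decomposition is:
Bags: B1 = {4, 7, 9}  B2 = {7, 8, 9}  B3 = {5, 8, 9}  B4 = {5, 6, 9}  B5 = {0, 5, 9}  B6 = {3, 5, 8}  B7 = {2, 5, 6}  B8 = {1, 5, 9}
Tree: B1–B2, B2–B3, B3–B4, B3–B5, B3–B6, B4–B7, B5–B8
The largest bag has 3 vertices, giving width 2; this decomposition certifies tw(G) ≤ 2. Conversely, {4, 7, 9} is a clique of size 3, and the vertices of any clique must share a bag in every tree decomposition; so some bag has ≥ 3 vertices and tw(G) ≥ 2. The upper and lower bounds meet at 2, so that is the treewidth.

2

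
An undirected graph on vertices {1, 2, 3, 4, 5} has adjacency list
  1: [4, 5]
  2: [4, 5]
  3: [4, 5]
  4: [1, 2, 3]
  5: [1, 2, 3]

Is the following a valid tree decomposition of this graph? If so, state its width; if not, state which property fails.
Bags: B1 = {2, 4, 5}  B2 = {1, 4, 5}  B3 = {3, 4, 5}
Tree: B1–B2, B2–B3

Yes; width 2.

Every vertex of G appears in some bag (union = {1, 2, 3, 4, 5}); every edge is covered by a bag; and for each vertex v the set of bags containing v is connected in the bag tree. The decomposition is therefore valid. The largest bag has 3 vertices, so the width is 2.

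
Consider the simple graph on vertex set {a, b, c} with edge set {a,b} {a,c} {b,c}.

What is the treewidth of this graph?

2

A width-2 tree decomposition is:
Bags: B1 = {a, b, c}
Tree: (single bag)
With just one bag of size 3, the width is 3 − 1 = 2, so tw(G) ≤ 2. On the other hand G contains the 3-clique {a, b, c}. A clique must lie in a single bag of any decomposition, so no decomposition can have width below 2. Therefore the treewidth is 2.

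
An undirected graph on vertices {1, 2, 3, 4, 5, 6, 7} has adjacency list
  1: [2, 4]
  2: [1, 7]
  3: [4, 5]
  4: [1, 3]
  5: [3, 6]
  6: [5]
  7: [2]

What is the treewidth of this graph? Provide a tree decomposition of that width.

Treewidth 1.
One such decomposition:
Bags: B1 = {5, 6}  B2 = {3, 5}  B3 = {3, 4}  B4 = {1, 4}  B5 = {1, 2}  B6 = {2, 7}
Tree: B1–B2, B2–B3, B3–B4, B4–B5, B5–B6

Each bag holds 2 vertices, so the decomposition has width 1, which upper-bounds the treewidth. Any graph with an edge has treewidth ≥ 1, and G has the edge 6–5. Combining the bounds, tw(G) = 1.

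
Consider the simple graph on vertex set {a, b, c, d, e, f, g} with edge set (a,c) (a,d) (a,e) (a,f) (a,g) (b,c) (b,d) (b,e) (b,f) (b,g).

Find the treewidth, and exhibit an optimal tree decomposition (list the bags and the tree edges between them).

Treewidth 2.
One such decomposition:
Bags: B1 = {a, b, d}  B2 = {a, b, e}  B3 = {a, b, g}  B4 = {a, b, f}  B5 = {a, b, c}
Tree: B1–B2, B2–B3, B3–B4, B4–B5

Every bag has size at most 3, so the width is 3 − 1 = 2 and tw(G) ≤ 2. Since b–d–a–e–b is a cycle in G, G is not acyclic. Forests are exactly the graphs of treewidth ≤ 1, so tw(G) ≥ 2. Hence tw(G) = 2 exactly.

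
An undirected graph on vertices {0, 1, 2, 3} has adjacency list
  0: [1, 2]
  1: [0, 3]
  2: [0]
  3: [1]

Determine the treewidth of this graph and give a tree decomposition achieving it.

Treewidth 1.
One optimal decomposition is:
Bags: B1 = {0, 2}  B2 = {0, 1}  B3 = {1, 3}
Tree: B1–B2, B2–B3

The largest bag has 2 vertices, giving width 1; this decomposition certifies tw(G) ≤ 1. Any graph with an edge has treewidth ≥ 1, and G has the edge 2–0. Combining the bounds, tw(G) = 1.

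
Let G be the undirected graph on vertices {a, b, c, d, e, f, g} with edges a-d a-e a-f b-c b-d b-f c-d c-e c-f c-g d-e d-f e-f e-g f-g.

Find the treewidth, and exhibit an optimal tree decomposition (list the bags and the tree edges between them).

Each bag holds 4 vertices, so the decomposition has width 3, which upper-bounds the treewidth. For the lower bound, the 4 vertices {c, d, e, f} are pairwise adjacent, and any tree decomposition puts a clique entirely inside one bag — forcing width ≥ 3. Combining the bounds, tw(G) = 3.

Treewidth 3.
One optimal decomposition is:
Bags: B1 = {c, d, e, f}  B2 = {b, c, d, f}  B3 = {c, e, f, g}  B4 = {a, d, e, f}
Tree: B1–B2, B1–B3, B1–B4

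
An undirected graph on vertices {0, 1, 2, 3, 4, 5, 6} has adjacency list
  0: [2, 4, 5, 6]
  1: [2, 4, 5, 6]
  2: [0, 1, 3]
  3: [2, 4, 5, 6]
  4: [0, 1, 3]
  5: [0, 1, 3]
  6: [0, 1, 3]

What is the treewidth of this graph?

A width-3 tree decomposition is:
Bags: B1 = {0, 1, 2, 3}  B2 = {0, 1, 3, 5}  B3 = {0, 1, 3, 6}  B4 = {0, 1, 3, 4}
Tree: B1–B2, B2–B3, B3–B4
The largest bag has 4 vertices, giving width 3; this decomposition certifies tw(G) ≤ 3. For the lower bound: the 4 vertex sets {0,2}, {1,5}, {3}, {6} are disjoint, each induces a connected subgraph, and every pair is joined by at least one edge of G. Contracting each set to a single vertex therefore yields K_{4} as a minor, and since treewidth is minor-monotone, tw(G) ≥ tw(K_{4}) = 3. Therefore the treewidth is 3.

3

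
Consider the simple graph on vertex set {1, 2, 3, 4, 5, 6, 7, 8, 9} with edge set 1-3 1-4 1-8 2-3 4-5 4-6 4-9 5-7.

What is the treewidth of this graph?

A width-1 tree decomposition is:
Bags: B1 = {1, 8}  B2 = {1, 4}  B3 = {4, 5}  B4 = {4, 9}  B5 = {1, 3}  B6 = {5, 7}  B7 = {4, 6}  B8 = {2, 3}
Tree: B1–B2, B2–B3, B2–B4, B2–B5, B3–B6, B4–B7, B5–B8
The largest bag has 2 vertices, giving width 1; this decomposition certifies tw(G) ≤ 1. G has an edge, so its treewidth is at least 1. Therefore the treewidth is 1.

1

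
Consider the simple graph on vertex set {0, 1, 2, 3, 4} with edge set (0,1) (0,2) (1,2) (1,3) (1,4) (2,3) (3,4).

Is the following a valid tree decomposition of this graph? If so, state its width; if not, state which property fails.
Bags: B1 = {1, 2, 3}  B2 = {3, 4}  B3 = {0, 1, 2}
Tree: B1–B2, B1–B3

A tree decomposition must satisfy three properties: every vertex lies in some bag; for every edge, both endpoints lie together in some bag; and for every vertex, the bags containing it form a connected subtree. Here edge (1,4) lies in no bag, so the decomposition is invalid.

No — edge (1,4) lies in no bag.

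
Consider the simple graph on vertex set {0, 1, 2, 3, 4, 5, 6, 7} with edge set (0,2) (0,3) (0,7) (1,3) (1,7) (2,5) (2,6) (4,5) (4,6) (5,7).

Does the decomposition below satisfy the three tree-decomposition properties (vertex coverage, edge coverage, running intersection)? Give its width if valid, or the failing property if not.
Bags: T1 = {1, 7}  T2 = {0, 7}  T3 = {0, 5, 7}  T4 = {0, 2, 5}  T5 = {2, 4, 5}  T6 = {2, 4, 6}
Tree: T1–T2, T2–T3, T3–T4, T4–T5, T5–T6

No — vertex 3 appears in no bag.

A tree decomposition must satisfy three properties: every vertex lies in some bag; for every edge, both endpoints lie together in some bag; and for every vertex, the bags containing it form a connected subtree. Here vertex 3 appears in no bag, so the decomposition is invalid.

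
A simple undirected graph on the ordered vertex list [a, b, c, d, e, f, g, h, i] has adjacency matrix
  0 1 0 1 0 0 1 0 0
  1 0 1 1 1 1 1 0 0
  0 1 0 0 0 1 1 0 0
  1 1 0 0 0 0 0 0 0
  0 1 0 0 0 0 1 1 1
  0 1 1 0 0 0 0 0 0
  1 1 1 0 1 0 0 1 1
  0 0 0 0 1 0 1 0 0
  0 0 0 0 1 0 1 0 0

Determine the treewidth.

2

A width-2 tree decomposition is:
Bags: B1 = {a, b, g}  B2 = {b, e, g}  B3 = {e, g, h}  B4 = {b, c, g}  B5 = {e, g, i}  B6 = {a, b, d}  B7 = {b, c, f}
Tree: B1–B2, B2–B3, B2–B4, B2–B5, B1–B6, B4–B7
Every bag has size at most 3, so the width is 3 − 1 = 2 and tw(G) ≤ 2. Conversely, {a, b, d} is a clique of size 3, and the vertices of any clique must share a bag in every tree decomposition; so some bag has ≥ 3 vertices and tw(G) ≥ 2. The upper and lower bounds meet at 2, so that is the treewidth.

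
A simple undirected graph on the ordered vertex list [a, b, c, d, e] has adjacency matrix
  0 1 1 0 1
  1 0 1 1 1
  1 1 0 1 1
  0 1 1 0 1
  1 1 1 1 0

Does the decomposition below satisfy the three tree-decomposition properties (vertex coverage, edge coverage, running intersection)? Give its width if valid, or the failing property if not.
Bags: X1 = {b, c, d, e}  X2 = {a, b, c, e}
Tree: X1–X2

Every vertex of G appears in some bag (union = {a, b, c, d, e}); every edge is covered by a bag; and for each vertex v the set of bags containing v is connected in the bag tree. The decomposition is therefore valid. The largest bag has 4 vertices, so the width is 3.

Yes; width 3.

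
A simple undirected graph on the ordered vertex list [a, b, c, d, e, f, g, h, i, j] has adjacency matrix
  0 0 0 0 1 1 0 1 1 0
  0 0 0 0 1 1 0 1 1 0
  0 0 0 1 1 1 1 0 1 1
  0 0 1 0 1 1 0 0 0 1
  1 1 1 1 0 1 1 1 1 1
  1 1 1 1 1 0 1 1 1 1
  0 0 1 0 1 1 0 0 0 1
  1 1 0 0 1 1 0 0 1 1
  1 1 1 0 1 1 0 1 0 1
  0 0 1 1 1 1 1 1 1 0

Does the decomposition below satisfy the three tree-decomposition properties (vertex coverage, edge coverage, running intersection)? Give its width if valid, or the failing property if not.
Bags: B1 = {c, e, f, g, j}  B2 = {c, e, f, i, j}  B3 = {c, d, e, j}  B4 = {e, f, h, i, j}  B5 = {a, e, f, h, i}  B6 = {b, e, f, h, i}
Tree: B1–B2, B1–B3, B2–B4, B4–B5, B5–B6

No — edge (f,d) lies in no bag.

A tree decomposition must satisfy three properties: every vertex lies in some bag; for every edge, both endpoints lie together in some bag; and for every vertex, the bags containing it form a connected subtree. Here edge (f,d) lies in no bag, so the decomposition is invalid.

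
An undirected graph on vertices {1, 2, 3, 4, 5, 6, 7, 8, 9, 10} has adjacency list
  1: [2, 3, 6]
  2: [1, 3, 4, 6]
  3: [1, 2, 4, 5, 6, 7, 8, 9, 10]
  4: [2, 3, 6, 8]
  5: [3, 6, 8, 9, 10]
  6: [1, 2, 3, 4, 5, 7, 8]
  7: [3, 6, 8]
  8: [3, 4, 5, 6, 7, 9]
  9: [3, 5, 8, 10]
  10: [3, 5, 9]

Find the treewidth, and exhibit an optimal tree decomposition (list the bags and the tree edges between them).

Treewidth 3.
Bags: B1 = {3, 5, 6, 8}  B2 = {3, 4, 6, 8}  B3 = {3, 5, 8, 9}  B4 = {3, 5, 9, 10}  B5 = {2, 3, 4, 6}  B6 = {1, 2, 3, 6}  B7 = {3, 6, 7, 8}
Tree: B1–B2, B1–B3, B3–B4, B2–B5, B5–B6, B1–B7

Each bag holds 4 vertices, so the decomposition has width 3, which upper-bounds the treewidth. On the other hand G contains the 4-clique {3, 5, 8, 9}. A clique must lie in a single bag of any decomposition, so no decomposition can have width below 3. The upper and lower bounds meet at 3, so that is the treewidth.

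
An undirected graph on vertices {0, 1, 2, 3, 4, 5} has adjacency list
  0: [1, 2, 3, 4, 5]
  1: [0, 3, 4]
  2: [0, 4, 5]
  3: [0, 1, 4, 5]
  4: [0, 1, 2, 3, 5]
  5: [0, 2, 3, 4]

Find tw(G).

A width-3 tree decomposition is:
Bags: B1 = {0, 3, 4, 5}  B2 = {0, 2, 4, 5}  B3 = {0, 1, 3, 4}
Tree: B1–B2, B1–B3
Each bag holds 4 vertices, so the decomposition has width 3, which upper-bounds the treewidth. For the lower bound, the 4 vertices {0, 2, 4, 5} are pairwise adjacent, and any tree decomposition puts a clique entirely inside one bag — forcing width ≥ 3. Therefore the treewidth is 3.

3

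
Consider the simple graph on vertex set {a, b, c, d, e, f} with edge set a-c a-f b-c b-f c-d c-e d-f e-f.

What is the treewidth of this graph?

2

A width-2 tree decomposition is:
Bags: B1 = {b, c, f}  B2 = {c, d, f}  B3 = {a, c, f}  B4 = {c, e, f}
Tree: B1–B2, B2–B3, B3–B4
Each bag holds 3 vertices, so the decomposition has width 2, which upper-bounds the treewidth. The edges f–b–c–d–f form a cycle, so G is not a tree and its treewidth is at least 2. Hence tw(G) = 2 exactly.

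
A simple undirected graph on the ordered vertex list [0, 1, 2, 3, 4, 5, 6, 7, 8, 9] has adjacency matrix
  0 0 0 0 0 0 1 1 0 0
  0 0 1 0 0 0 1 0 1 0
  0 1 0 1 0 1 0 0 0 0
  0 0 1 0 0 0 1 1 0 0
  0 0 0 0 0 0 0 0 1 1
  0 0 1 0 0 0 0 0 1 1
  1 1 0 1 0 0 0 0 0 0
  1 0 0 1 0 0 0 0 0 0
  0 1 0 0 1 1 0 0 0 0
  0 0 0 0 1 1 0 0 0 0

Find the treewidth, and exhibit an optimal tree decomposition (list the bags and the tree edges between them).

Each bag holds 3 vertices, so the decomposition has width 2, which upper-bounds the treewidth. The edges 4–9–5–8–4 form a cycle, so G is not a tree and its treewidth is at least 2. The upper and lower bounds meet at 2, so that is the treewidth.

Treewidth 2.
One such decomposition:
Bags: B1 = {4, 8, 9}  B2 = {5, 8, 9}  B3 = {1, 5, 8}  B4 = {1, 2, 5}  B5 = {1, 2, 6}  B6 = {2, 3, 6}  B7 = {0, 3, 6}  B8 = {0, 3, 7}
Tree: B1–B2, B2–B3, B3–B4, B4–B5, B5–B6, B6–B7, B7–B8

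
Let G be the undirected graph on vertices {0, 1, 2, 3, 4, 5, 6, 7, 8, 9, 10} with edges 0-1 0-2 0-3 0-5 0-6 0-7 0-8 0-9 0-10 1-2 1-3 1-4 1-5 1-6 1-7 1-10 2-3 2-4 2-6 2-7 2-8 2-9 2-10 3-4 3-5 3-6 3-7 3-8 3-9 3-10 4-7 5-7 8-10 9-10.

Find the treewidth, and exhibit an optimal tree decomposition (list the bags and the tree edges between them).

Every bag has size at most 5, so the width is 5 − 1 = 4 and tw(G) ≤ 4. On the other hand G contains the 5-clique {0, 2, 3, 8, 10}. A clique must lie in a single bag of any decomposition, so no decomposition can have width below 4. Hence tw(G) = 4 exactly.

Treewidth 4.
One optimal decomposition is:
Bags: B1 = {0, 1, 2, 3, 6}  B2 = {0, 1, 2, 3, 10}  B3 = {0, 1, 2, 3, 7}  B4 = {1, 2, 3, 4, 7}  B5 = {0, 2, 3, 9, 10}  B6 = {0, 2, 3, 8, 10}  B7 = {0, 1, 3, 5, 7}
Tree: B1–B2, B1–B3, B3–B4, B2–B5, B5–B6, B3–B7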